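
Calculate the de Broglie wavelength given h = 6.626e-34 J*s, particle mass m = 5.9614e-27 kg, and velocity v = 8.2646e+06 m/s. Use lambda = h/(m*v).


lambda = h / (m * v)
= 6.626e-34 / (5.9614e-27 * 8.2646e+06)
= 6.626e-34 / 4.9269e-20
= 1.3449e-14 m

1.3449e-14


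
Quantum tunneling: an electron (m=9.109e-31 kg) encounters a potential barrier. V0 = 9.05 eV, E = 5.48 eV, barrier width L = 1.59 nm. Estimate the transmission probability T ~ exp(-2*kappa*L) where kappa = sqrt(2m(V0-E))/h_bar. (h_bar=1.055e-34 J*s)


V0 - E = 3.57 eV = 5.7191e-19 J
kappa = sqrt(2 * m * (V0-E)) / h_bar
= sqrt(2 * 9.109e-31 * 5.7191e-19) / 1.055e-34
= 9.6753e+09 /m
2*kappa*L = 2 * 9.6753e+09 * 1.59e-9
= 30.7674
T = exp(-30.7674) = 4.344112e-14

4.344112e-14


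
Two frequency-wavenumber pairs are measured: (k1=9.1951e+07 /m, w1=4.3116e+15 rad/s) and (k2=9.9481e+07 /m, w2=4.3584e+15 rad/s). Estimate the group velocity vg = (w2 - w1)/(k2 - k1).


vg = (w2 - w1) / (k2 - k1)
= (4.3584e+15 - 4.3116e+15) / (9.9481e+07 - 9.1951e+07)
= 4.6800e+13 / 7.5300e+06
= 6.2151e+06 m/s

6.2151e+06


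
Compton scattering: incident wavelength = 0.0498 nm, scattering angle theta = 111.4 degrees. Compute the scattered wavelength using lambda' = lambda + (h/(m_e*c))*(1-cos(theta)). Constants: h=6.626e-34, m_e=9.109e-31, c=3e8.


Compton wavelength: h/(m_e*c) = 2.4247e-12 m
d_lambda = 2.4247e-12 * (1 - cos(111.4 deg))
= 2.4247e-12 * 1.364877
= 3.3094e-12 m = 0.003309 nm
lambda' = 0.0498 + 0.003309
= 0.053109 nm

0.053109


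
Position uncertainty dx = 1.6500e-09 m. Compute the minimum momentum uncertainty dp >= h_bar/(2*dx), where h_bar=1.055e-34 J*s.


dp = h_bar / (2 * dx)
= 1.055e-34 / (2 * 1.6500e-09)
= 1.055e-34 / 3.3000e-09
= 3.1970e-26 kg*m/s

3.1970e-26


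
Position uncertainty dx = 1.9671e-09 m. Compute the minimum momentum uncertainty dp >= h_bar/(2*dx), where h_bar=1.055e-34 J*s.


dp = h_bar / (2 * dx)
= 1.055e-34 / (2 * 1.9671e-09)
= 1.055e-34 / 3.9342e-09
= 2.6816e-26 kg*m/s

2.6816e-26


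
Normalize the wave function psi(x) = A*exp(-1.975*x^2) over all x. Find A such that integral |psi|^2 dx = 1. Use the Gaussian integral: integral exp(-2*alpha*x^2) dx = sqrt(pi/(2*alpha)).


integral |psi|^2 dx = A^2 * sqrt(pi/(2*alpha)) = 1
A^2 = sqrt(2*alpha/pi)
= sqrt(2 * 1.975 / pi)
= 1.121305
A = sqrt(1.121305)
= 1.0589

1.0589


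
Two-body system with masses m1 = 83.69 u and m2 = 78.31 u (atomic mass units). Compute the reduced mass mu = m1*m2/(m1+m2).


mu = m1 * m2 / (m1 + m2)
= 83.69 * 78.31 / (83.69 + 78.31)
= 6553.7639 / 162.0
= 40.4553 u

40.4553


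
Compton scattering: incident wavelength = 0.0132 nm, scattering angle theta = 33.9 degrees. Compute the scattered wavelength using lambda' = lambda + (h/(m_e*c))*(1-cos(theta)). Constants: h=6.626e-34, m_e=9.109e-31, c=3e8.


Compton wavelength: h/(m_e*c) = 2.4247e-12 m
d_lambda = 2.4247e-12 * (1 - cos(33.9 deg))
= 2.4247e-12 * 0.169988
= 4.1217e-13 m = 0.000412 nm
lambda' = 0.0132 + 0.000412
= 0.013612 nm

0.013612


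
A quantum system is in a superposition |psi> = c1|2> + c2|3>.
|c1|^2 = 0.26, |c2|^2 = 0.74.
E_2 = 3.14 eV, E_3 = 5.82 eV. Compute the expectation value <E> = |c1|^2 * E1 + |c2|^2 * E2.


<E> = |c1|^2 * E1 + |c2|^2 * E2
= 0.26 * 3.14 + 0.74 * 5.82
= 0.8164 + 4.3068
= 5.1232 eV

5.1232


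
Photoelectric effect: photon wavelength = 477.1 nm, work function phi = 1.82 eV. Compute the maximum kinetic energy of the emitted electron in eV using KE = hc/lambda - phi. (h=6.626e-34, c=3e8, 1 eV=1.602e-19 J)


E_photon = hc / lambda
= (6.626e-34)(3e8) / (477.1e-9)
= 4.1664e-19 J
= 2.6008 eV
KE = E_photon - phi
= 2.6008 - 1.82
= 0.7808 eV

0.7808


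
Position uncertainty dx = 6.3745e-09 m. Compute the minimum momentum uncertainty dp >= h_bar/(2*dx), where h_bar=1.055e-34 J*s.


dp = h_bar / (2 * dx)
= 1.055e-34 / (2 * 6.3745e-09)
= 1.055e-34 / 1.2749e-08
= 8.2752e-27 kg*m/s

8.2752e-27


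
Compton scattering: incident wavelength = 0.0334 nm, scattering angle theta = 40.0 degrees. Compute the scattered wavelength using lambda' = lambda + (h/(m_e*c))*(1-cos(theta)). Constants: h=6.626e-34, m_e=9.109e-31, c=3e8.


Compton wavelength: h/(m_e*c) = 2.4247e-12 m
d_lambda = 2.4247e-12 * (1 - cos(40.0 deg))
= 2.4247e-12 * 0.233956
= 5.6727e-13 m = 0.000567 nm
lambda' = 0.0334 + 0.000567
= 0.033967 nm

0.033967


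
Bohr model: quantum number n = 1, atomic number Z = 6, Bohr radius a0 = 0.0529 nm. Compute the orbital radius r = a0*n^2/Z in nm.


r = a0 * n^2 / Z
= 0.0529 * 1^2 / 6
= 0.0529 * 1 / 6
= 0.0088 nm

0.0088


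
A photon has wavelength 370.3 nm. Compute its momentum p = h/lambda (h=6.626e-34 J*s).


p = h / lambda
= 6.626e-34 / (370.3e-9)
= 6.626e-34 / 3.7030e-07
= 1.7894e-27 kg*m/s

1.7894e-27


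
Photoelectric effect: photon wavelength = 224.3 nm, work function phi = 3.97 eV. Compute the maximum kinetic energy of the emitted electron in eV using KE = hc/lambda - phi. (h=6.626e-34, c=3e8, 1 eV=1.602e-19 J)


E_photon = hc / lambda
= (6.626e-34)(3e8) / (224.3e-9)
= 8.8622e-19 J
= 5.532 eV
KE = E_photon - phi
= 5.532 - 3.97
= 1.562 eV

1.562


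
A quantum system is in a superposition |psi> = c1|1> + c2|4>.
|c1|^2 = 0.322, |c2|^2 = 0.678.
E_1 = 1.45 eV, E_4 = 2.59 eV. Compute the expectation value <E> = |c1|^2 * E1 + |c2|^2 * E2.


<E> = |c1|^2 * E1 + |c2|^2 * E2
= 0.322 * 1.45 + 0.678 * 2.59
= 0.4669 + 1.756
= 2.2229 eV

2.2229


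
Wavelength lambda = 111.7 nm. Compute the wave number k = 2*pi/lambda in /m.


k = 2 * pi / lambda
= 6.2832 / (111.7e-9)
= 6.2832 / 1.1170e-07
= 5.6251e+07 /m

5.6251e+07


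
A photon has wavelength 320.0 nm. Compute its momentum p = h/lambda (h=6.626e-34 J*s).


p = h / lambda
= 6.626e-34 / (320.0e-9)
= 6.626e-34 / 3.2000e-07
= 2.0706e-27 kg*m/s

2.0706e-27


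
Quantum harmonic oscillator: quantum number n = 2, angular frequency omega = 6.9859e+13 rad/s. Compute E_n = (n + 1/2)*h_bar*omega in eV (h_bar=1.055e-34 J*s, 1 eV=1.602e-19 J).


E = (n + 1/2) * h_bar * omega
= (2 + 0.5) * 1.055e-34 * 6.9859e+13
= 2.5 * 7.3701e-21
= 1.8425e-20 J
= 0.115 eV

0.115


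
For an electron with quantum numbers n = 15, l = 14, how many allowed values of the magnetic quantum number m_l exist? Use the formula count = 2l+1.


m_l ranges from -l to +l in integer steps
So m_l goes from -14 to +14
Count = 2l + 1 = 2*14 + 1
= 29

29


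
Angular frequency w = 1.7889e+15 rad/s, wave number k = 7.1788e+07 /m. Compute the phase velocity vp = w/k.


vp = w / k
= 1.7889e+15 / 7.1788e+07
= 2.4919e+07 m/s

2.4919e+07


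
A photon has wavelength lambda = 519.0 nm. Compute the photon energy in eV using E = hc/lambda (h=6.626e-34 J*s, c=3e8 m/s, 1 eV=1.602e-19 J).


E = hc / lambda
= (6.626e-34)(3e8) / (519.0e-9)
= 1.9878e-25 / 5.1900e-07
= 3.8301e-19 J
Converting to eV: 3.8301e-19 / 1.602e-19
= 2.3908 eV

2.3908


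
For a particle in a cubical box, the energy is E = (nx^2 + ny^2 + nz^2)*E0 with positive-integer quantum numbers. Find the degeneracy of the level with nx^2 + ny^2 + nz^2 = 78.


Enumerate all (nx, ny, nz) with nx^2 + ny^2 + nz^2 = 78:
(2,5,7)
(2,7,5)
(5,2,7)
(5,7,2)
(7,2,5)
(7,5,2)
Total degeneracy = 6

6


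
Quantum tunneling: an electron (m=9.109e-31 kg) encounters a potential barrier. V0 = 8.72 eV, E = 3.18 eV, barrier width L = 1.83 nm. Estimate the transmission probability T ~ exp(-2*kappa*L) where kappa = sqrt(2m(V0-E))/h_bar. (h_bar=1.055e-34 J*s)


V0 - E = 5.54 eV = 8.8751e-19 J
kappa = sqrt(2 * m * (V0-E)) / h_bar
= sqrt(2 * 9.109e-31 * 8.8751e-19) / 1.055e-34
= 1.2053e+10 /m
2*kappa*L = 2 * 1.2053e+10 * 1.83e-9
= 44.1128
T = exp(-44.1128) = 6.950769e-20

6.950769e-20


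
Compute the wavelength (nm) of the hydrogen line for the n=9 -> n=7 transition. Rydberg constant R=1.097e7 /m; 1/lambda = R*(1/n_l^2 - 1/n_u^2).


1/lambda = R * (1/n_l^2 - 1/n_u^2)
= 1.097e7 * (1/7^2 - 1/9^2)
= 1.097e7 * (0.020408 - 0.012346)
= 1.097e7 * 0.008062
= 8.8445e+04 /m
lambda = 1 / 8.8445e+04 = 11306.4038 nm

11306.4038


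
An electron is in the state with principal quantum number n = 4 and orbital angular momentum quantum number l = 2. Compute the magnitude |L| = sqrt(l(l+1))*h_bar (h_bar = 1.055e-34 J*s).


L = sqrt(l*(l+1)) * h_bar
= sqrt(2 * 3) * 1.055e-34
= sqrt(6) * 1.055e-34
= 2.4495 * 1.055e-34
= 2.5842e-34 J*s

2.5842e-34


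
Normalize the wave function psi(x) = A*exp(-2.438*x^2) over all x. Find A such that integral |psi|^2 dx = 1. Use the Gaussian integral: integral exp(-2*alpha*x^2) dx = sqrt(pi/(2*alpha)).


integral |psi|^2 dx = A^2 * sqrt(pi/(2*alpha)) = 1
A^2 = sqrt(2*alpha/pi)
= sqrt(2 * 2.438 / pi)
= 1.245825
A = sqrt(1.245825)
= 1.1162

1.1162


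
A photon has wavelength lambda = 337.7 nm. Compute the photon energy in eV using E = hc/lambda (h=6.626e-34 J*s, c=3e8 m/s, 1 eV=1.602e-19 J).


E = hc / lambda
= (6.626e-34)(3e8) / (337.7e-9)
= 1.9878e-25 / 3.3770e-07
= 5.8863e-19 J
Converting to eV: 5.8863e-19 / 1.602e-19
= 3.6743 eV

3.6743


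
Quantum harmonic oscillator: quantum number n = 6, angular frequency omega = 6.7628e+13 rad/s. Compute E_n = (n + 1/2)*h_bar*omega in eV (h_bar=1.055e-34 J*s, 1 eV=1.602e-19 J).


E = (n + 1/2) * h_bar * omega
= (6 + 0.5) * 1.055e-34 * 6.7628e+13
= 6.5 * 7.1348e-21
= 4.6376e-20 J
= 0.2895 eV

0.2895


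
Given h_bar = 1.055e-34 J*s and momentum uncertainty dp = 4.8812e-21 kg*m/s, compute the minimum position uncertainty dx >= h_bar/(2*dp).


dx = h_bar / (2 * dp)
= 1.055e-34 / (2 * 4.8812e-21)
= 1.055e-34 / 9.7624e-21
= 1.0807e-14 m

1.0807e-14


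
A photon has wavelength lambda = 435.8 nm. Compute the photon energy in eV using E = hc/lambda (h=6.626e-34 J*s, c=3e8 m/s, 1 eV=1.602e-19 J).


E = hc / lambda
= (6.626e-34)(3e8) / (435.8e-9)
= 1.9878e-25 / 4.3580e-07
= 4.5613e-19 J
Converting to eV: 4.5613e-19 / 1.602e-19
= 2.8472 eV

2.8472


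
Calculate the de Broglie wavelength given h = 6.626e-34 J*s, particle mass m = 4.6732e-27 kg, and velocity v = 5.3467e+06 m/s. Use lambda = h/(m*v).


lambda = h / (m * v)
= 6.626e-34 / (4.6732e-27 * 5.3467e+06)
= 6.626e-34 / 2.4986e-20
= 2.6519e-14 m

2.6519e-14


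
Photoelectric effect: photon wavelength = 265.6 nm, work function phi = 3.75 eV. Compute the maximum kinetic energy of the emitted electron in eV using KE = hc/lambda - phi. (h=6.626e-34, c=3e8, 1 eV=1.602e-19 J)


E_photon = hc / lambda
= (6.626e-34)(3e8) / (265.6e-9)
= 7.4842e-19 J
= 4.6718 eV
KE = E_photon - phi
= 4.6718 - 3.75
= 0.9218 eV

0.9218


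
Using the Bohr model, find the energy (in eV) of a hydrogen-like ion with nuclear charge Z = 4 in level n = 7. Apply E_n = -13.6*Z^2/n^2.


E_n = -13.6 * Z^2 / n^2
= -13.6 * 4^2 / 7^2
= -13.6 * 16 / 49
= -4.4408 eV

-4.4408


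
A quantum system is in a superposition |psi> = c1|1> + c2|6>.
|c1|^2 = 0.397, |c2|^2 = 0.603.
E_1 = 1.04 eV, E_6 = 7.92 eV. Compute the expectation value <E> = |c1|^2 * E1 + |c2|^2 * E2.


<E> = |c1|^2 * E1 + |c2|^2 * E2
= 0.397 * 1.04 + 0.603 * 7.92
= 0.4129 + 4.7758
= 5.1886 eV

5.1886


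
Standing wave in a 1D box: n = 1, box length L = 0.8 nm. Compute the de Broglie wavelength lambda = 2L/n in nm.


lambda = 2L / n
= 2 * 0.8 / 1
= 1.6 / 1
= 1.6 nm

1.6


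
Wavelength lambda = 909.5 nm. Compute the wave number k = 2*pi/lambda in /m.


k = 2 * pi / lambda
= 6.2832 / (909.5e-9)
= 6.2832 / 9.0950e-07
= 6.9084e+06 /m

6.9084e+06


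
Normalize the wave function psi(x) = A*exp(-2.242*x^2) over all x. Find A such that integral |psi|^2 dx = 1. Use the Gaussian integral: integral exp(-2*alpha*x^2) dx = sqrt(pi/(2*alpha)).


integral |psi|^2 dx = A^2 * sqrt(pi/(2*alpha)) = 1
A^2 = sqrt(2*alpha/pi)
= sqrt(2 * 2.242 / pi)
= 1.194697
A = sqrt(1.194697)
= 1.093

1.093


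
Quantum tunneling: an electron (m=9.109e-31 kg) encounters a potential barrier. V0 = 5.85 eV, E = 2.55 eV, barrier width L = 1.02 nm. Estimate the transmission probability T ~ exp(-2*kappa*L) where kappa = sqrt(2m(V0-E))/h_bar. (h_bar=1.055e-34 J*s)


V0 - E = 3.3 eV = 5.2866e-19 J
kappa = sqrt(2 * m * (V0-E)) / h_bar
= sqrt(2 * 9.109e-31 * 5.2866e-19) / 1.055e-34
= 9.3022e+09 /m
2*kappa*L = 2 * 9.3022e+09 * 1.02e-9
= 18.9765
T = exp(-18.9765) = 5.735979e-09

5.735979e-09


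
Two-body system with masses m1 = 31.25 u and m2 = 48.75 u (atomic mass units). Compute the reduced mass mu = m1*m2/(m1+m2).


mu = m1 * m2 / (m1 + m2)
= 31.25 * 48.75 / (31.25 + 48.75)
= 1523.4375 / 80.0
= 19.043 u

19.043


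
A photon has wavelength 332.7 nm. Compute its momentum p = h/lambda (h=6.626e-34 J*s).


p = h / lambda
= 6.626e-34 / (332.7e-9)
= 6.626e-34 / 3.3270e-07
= 1.9916e-27 kg*m/s

1.9916e-27


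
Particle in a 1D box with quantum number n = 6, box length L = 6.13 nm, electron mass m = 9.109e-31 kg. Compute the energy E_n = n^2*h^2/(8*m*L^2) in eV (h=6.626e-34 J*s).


E = n^2 * h^2 / (8 * m * L^2)
= 6^2 * (6.626e-34)^2 / (8 * 9.109e-31 * (6.13e-9)^2)
= 36 * 4.3904e-67 / (8 * 9.109e-31 * 3.7577e-17)
= 5.7720e-20 J
= 0.3603 eV

0.3603


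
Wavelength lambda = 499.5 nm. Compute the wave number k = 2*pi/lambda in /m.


k = 2 * pi / lambda
= 6.2832 / (499.5e-9)
= 6.2832 / 4.9950e-07
= 1.2579e+07 /m

1.2579e+07


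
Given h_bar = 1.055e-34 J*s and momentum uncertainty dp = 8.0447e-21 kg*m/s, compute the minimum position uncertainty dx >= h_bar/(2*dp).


dx = h_bar / (2 * dp)
= 1.055e-34 / (2 * 8.0447e-21)
= 1.055e-34 / 1.6089e-20
= 6.5571e-15 m

6.5571e-15


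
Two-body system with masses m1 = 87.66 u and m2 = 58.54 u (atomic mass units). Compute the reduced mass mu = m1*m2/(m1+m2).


mu = m1 * m2 / (m1 + m2)
= 87.66 * 58.54 / (87.66 + 58.54)
= 5131.6164 / 146.2
= 35.1 u

35.1


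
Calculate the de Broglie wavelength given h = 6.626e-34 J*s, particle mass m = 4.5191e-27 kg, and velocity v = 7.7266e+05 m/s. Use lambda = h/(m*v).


lambda = h / (m * v)
= 6.626e-34 / (4.5191e-27 * 7.7266e+05)
= 6.626e-34 / 3.4917e-21
= 1.8976e-13 m

1.8976e-13


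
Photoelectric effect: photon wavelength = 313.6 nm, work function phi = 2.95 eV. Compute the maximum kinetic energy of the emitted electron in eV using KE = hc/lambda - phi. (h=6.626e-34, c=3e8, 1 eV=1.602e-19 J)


E_photon = hc / lambda
= (6.626e-34)(3e8) / (313.6e-9)
= 6.3386e-19 J
= 3.9567 eV
KE = E_photon - phi
= 3.9567 - 2.95
= 1.0067 eV

1.0067


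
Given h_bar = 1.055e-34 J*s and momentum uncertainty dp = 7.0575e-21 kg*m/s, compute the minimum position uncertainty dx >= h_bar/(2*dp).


dx = h_bar / (2 * dp)
= 1.055e-34 / (2 * 7.0575e-21)
= 1.055e-34 / 1.4115e-20
= 7.4743e-15 m

7.4743e-15


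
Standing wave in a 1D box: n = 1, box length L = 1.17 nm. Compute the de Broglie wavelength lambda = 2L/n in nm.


lambda = 2L / n
= 2 * 1.17 / 1
= 2.34 / 1
= 2.34 nm

2.34


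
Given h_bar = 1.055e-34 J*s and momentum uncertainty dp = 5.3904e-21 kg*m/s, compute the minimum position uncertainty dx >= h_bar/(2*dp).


dx = h_bar / (2 * dp)
= 1.055e-34 / (2 * 5.3904e-21)
= 1.055e-34 / 1.0781e-20
= 9.7859e-15 m

9.7859e-15


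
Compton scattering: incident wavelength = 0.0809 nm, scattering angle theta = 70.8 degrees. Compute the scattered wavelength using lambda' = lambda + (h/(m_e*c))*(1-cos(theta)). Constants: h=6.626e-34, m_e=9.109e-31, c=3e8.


Compton wavelength: h/(m_e*c) = 2.4247e-12 m
d_lambda = 2.4247e-12 * (1 - cos(70.8 deg))
= 2.4247e-12 * 0.671133
= 1.6273e-12 m = 0.001627 nm
lambda' = 0.0809 + 0.001627
= 0.082527 nm

0.082527


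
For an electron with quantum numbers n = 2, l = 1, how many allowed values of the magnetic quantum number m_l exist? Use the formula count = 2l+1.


m_l ranges from -l to +l in integer steps
So m_l goes from -1 to +1
Count = 2l + 1 = 2*1 + 1
= 3

3


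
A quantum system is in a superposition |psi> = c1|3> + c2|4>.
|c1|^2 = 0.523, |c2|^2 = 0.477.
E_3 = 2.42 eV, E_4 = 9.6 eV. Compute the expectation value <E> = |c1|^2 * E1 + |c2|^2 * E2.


<E> = |c1|^2 * E1 + |c2|^2 * E2
= 0.523 * 2.42 + 0.477 * 9.6
= 1.2657 + 4.5792
= 5.8449 eV

5.8449


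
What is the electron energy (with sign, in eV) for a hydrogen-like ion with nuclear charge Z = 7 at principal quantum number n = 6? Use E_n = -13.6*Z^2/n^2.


E_n = -13.6 * Z^2 / n^2
= -13.6 * 7^2 / 6^2
= -13.6 * 49 / 36
= -18.5111 eV

-18.5111


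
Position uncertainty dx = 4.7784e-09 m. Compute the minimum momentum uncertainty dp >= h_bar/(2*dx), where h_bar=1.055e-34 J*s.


dp = h_bar / (2 * dx)
= 1.055e-34 / (2 * 4.7784e-09)
= 1.055e-34 / 9.5568e-09
= 1.1039e-26 kg*m/s

1.1039e-26


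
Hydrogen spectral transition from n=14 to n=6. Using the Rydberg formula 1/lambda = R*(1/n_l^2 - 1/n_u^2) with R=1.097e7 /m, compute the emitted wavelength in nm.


1/lambda = R * (1/n_l^2 - 1/n_u^2)
= 1.097e7 * (1/6^2 - 1/14^2)
= 1.097e7 * (0.027778 - 0.005102)
= 1.097e7 * 0.022676
= 2.4875e+05 /m
lambda = 1 / 2.4875e+05 = 4020.0547 nm

4020.0547


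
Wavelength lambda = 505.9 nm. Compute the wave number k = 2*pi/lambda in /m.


k = 2 * pi / lambda
= 6.2832 / (505.9e-9)
= 6.2832 / 5.0590e-07
= 1.2420e+07 /m

1.2420e+07


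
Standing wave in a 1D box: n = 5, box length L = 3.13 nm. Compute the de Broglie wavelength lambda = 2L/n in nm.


lambda = 2L / n
= 2 * 3.13 / 5
= 6.26 / 5
= 1.252 nm

1.252


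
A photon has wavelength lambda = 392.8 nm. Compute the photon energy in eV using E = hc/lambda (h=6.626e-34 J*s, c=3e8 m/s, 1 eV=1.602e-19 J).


E = hc / lambda
= (6.626e-34)(3e8) / (392.8e-9)
= 1.9878e-25 / 3.9280e-07
= 5.0606e-19 J
Converting to eV: 5.0606e-19 / 1.602e-19
= 3.1589 eV

3.1589


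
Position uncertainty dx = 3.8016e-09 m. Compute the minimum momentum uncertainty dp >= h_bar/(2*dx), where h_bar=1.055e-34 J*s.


dp = h_bar / (2 * dx)
= 1.055e-34 / (2 * 3.8016e-09)
= 1.055e-34 / 7.6032e-09
= 1.3876e-26 kg*m/s

1.3876e-26


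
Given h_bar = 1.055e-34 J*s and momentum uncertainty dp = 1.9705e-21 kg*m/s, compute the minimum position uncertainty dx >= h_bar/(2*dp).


dx = h_bar / (2 * dp)
= 1.055e-34 / (2 * 1.9705e-21)
= 1.055e-34 / 3.9410e-21
= 2.6770e-14 m

2.6770e-14


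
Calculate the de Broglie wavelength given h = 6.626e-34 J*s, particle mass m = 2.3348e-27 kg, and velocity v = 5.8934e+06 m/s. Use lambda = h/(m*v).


lambda = h / (m * v)
= 6.626e-34 / (2.3348e-27 * 5.8934e+06)
= 6.626e-34 / 1.3760e-20
= 4.8154e-14 m

4.8154e-14


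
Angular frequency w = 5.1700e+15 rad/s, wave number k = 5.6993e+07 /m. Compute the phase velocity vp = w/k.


vp = w / k
= 5.1700e+15 / 5.6993e+07
= 9.0713e+07 m/s

9.0713e+07


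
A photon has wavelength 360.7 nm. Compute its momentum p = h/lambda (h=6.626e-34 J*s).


p = h / lambda
= 6.626e-34 / (360.7e-9)
= 6.626e-34 / 3.6070e-07
= 1.8370e-27 kg*m/s

1.8370e-27


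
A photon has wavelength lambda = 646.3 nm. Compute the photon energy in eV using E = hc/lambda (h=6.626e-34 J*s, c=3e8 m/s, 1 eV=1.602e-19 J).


E = hc / lambda
= (6.626e-34)(3e8) / (646.3e-9)
= 1.9878e-25 / 6.4630e-07
= 3.0757e-19 J
Converting to eV: 3.0757e-19 / 1.602e-19
= 1.9199 eV

1.9199


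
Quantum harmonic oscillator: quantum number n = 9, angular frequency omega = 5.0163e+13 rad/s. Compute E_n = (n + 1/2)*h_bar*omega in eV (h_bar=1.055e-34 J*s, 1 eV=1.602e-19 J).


E = (n + 1/2) * h_bar * omega
= (9 + 0.5) * 1.055e-34 * 5.0163e+13
= 9.5 * 5.2922e-21
= 5.0276e-20 J
= 0.3138 eV

0.3138


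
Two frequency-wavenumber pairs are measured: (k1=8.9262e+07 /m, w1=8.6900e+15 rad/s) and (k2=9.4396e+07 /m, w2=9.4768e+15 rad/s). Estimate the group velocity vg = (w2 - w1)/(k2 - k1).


vg = (w2 - w1) / (k2 - k1)
= (9.4768e+15 - 8.6900e+15) / (9.4396e+07 - 8.9262e+07)
= 7.8680e+14 / 5.1340e+06
= 1.5325e+08 m/s

1.5325e+08


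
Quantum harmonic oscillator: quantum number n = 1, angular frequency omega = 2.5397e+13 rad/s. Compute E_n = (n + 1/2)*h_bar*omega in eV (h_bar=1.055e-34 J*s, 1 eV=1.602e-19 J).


E = (n + 1/2) * h_bar * omega
= (1 + 0.5) * 1.055e-34 * 2.5397e+13
= 1.5 * 2.6794e-21
= 4.0191e-21 J
= 0.0251 eV

0.0251


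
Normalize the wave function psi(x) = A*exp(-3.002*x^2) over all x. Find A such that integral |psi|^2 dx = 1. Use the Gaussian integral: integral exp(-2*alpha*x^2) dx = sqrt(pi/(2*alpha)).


integral |psi|^2 dx = A^2 * sqrt(pi/(2*alpha)) = 1
A^2 = sqrt(2*alpha/pi)
= sqrt(2 * 3.002 / pi)
= 1.382437
A = sqrt(1.382437)
= 1.1758

1.1758


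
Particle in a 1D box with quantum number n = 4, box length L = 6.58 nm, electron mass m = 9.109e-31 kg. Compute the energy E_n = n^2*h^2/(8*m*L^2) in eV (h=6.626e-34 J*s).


E = n^2 * h^2 / (8 * m * L^2)
= 4^2 * (6.626e-34)^2 / (8 * 9.109e-31 * (6.58e-9)^2)
= 16 * 4.3904e-67 / (8 * 9.109e-31 * 4.3296e-17)
= 2.2264e-20 J
= 0.139 eV

0.139


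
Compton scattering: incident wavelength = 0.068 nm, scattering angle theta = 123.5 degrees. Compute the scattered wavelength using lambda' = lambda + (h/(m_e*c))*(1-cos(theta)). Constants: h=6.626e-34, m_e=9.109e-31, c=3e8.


Compton wavelength: h/(m_e*c) = 2.4247e-12 m
d_lambda = 2.4247e-12 * (1 - cos(123.5 deg))
= 2.4247e-12 * 1.551937
= 3.7630e-12 m = 0.003763 nm
lambda' = 0.068 + 0.003763
= 0.071763 nm

0.071763


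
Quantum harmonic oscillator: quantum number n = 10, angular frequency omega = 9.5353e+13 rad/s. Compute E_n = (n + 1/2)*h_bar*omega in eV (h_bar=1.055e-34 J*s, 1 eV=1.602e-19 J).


E = (n + 1/2) * h_bar * omega
= (10 + 0.5) * 1.055e-34 * 9.5353e+13
= 10.5 * 1.0060e-20
= 1.0563e-19 J
= 0.6593 eV

0.6593


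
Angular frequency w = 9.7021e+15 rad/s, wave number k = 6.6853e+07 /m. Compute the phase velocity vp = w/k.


vp = w / k
= 9.7021e+15 / 6.6853e+07
= 1.4513e+08 m/s

1.4513e+08


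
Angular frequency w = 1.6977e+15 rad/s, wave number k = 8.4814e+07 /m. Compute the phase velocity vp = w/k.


vp = w / k
= 1.6977e+15 / 8.4814e+07
= 2.0017e+07 m/s

2.0017e+07


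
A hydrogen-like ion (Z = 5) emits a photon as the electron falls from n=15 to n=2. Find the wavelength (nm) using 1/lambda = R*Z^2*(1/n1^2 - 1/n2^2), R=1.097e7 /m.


1/lambda = R * Z^2 * (1/n1^2 - 1/n2^2)
= 1.097e7 * 5^2 * (1/2^2 - 1/15^2)
= 1.097e7 * 25 * (0.25 - 0.004444)
= 6.7344e+07 /m
lambda = 1 / 6.7344e+07
= 14.8492 nm

14.8492


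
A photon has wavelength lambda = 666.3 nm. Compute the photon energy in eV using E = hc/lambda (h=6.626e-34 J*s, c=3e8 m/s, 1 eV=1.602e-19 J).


E = hc / lambda
= (6.626e-34)(3e8) / (666.3e-9)
= 1.9878e-25 / 6.6630e-07
= 2.9833e-19 J
Converting to eV: 2.9833e-19 / 1.602e-19
= 1.8623 eV

1.8623


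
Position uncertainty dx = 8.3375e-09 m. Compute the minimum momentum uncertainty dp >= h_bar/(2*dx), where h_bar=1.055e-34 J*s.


dp = h_bar / (2 * dx)
= 1.055e-34 / (2 * 8.3375e-09)
= 1.055e-34 / 1.6675e-08
= 6.3268e-27 kg*m/s

6.3268e-27


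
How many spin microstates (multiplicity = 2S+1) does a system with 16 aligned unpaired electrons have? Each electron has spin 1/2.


Total spin S = N * (1/2) = 16 * 0.5 = 8.0
Spin multiplicity = 2S + 1
= 2 * 8.0 + 1
= 17

17


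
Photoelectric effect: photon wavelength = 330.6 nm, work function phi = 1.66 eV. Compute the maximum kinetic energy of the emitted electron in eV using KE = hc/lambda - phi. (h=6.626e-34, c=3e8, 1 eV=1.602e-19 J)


E_photon = hc / lambda
= (6.626e-34)(3e8) / (330.6e-9)
= 6.0127e-19 J
= 3.7532 eV
KE = E_photon - phi
= 3.7532 - 1.66
= 2.0932 eV

2.0932


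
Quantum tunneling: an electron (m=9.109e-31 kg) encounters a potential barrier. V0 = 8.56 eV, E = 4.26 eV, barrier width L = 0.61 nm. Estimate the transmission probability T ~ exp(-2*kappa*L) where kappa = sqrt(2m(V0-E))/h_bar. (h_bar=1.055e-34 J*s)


V0 - E = 4.3 eV = 6.8886e-19 J
kappa = sqrt(2 * m * (V0-E)) / h_bar
= sqrt(2 * 9.109e-31 * 6.8886e-19) / 1.055e-34
= 1.0619e+10 /m
2*kappa*L = 2 * 1.0619e+10 * 0.61e-9
= 12.9546
T = exp(-12.9546) = 2.365370e-06

2.365370e-06


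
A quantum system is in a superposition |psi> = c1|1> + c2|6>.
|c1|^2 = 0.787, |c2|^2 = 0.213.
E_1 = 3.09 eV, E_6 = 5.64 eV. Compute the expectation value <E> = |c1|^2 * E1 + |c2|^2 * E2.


<E> = |c1|^2 * E1 + |c2|^2 * E2
= 0.787 * 3.09 + 0.213 * 5.64
= 2.4318 + 1.2013
= 3.6332 eV

3.6332


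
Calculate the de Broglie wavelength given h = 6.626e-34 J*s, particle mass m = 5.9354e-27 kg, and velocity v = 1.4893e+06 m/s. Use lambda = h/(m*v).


lambda = h / (m * v)
= 6.626e-34 / (5.9354e-27 * 1.4893e+06)
= 6.626e-34 / 8.8396e-21
= 7.4958e-14 m

7.4958e-14


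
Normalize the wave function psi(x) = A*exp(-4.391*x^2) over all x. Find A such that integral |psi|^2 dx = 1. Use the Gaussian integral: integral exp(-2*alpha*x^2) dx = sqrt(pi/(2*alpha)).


integral |psi|^2 dx = A^2 * sqrt(pi/(2*alpha)) = 1
A^2 = sqrt(2*alpha/pi)
= sqrt(2 * 4.391 / pi)
= 1.671944
A = sqrt(1.671944)
= 1.293

1.293


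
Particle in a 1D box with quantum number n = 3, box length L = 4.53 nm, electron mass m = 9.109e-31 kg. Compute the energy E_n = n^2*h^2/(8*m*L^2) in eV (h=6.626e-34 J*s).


E = n^2 * h^2 / (8 * m * L^2)
= 3^2 * (6.626e-34)^2 / (8 * 9.109e-31 * (4.53e-9)^2)
= 9 * 4.3904e-67 / (8 * 9.109e-31 * 2.0521e-17)
= 2.6423e-20 J
= 0.1649 eV

0.1649


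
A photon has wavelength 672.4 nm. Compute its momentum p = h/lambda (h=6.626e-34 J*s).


p = h / lambda
= 6.626e-34 / (672.4e-9)
= 6.626e-34 / 6.7240e-07
= 9.8543e-28 kg*m/s

9.8543e-28


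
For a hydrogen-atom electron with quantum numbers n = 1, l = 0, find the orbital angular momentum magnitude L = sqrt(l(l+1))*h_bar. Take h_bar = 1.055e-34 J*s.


L = sqrt(l*(l+1)) * h_bar
= sqrt(0 * 1) * 1.055e-34
= sqrt(0) * 1.055e-34
= 0.0 * 1.055e-34
= 0.0000e+00 J*s

0.0000e+00


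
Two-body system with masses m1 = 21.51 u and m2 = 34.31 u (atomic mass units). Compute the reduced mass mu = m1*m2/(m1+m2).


mu = m1 * m2 / (m1 + m2)
= 21.51 * 34.31 / (21.51 + 34.31)
= 738.0081 / 55.82
= 13.2212 u

13.2212


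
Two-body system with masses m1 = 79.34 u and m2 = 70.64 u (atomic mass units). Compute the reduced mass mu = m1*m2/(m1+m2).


mu = m1 * m2 / (m1 + m2)
= 79.34 * 70.64 / (79.34 + 70.64)
= 5604.5776 / 149.98
= 37.3688 u

37.3688


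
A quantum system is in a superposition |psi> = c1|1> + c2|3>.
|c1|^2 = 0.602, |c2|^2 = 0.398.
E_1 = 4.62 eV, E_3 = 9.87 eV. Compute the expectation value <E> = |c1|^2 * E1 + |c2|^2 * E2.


<E> = |c1|^2 * E1 + |c2|^2 * E2
= 0.602 * 4.62 + 0.398 * 9.87
= 2.7812 + 3.9283
= 6.7095 eV

6.7095


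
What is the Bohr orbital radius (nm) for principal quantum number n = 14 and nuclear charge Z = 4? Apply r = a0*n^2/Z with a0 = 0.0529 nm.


r = a0 * n^2 / Z
= 0.0529 * 14^2 / 4
= 0.0529 * 196 / 4
= 2.5921 nm

2.5921


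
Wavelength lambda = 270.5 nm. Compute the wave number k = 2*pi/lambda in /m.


k = 2 * pi / lambda
= 6.2832 / (270.5e-9)
= 6.2832 / 2.7050e-07
= 2.3228e+07 /m

2.3228e+07


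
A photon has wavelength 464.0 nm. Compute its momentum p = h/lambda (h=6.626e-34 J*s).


p = h / lambda
= 6.626e-34 / (464.0e-9)
= 6.626e-34 / 4.6400e-07
= 1.4280e-27 kg*m/s

1.4280e-27


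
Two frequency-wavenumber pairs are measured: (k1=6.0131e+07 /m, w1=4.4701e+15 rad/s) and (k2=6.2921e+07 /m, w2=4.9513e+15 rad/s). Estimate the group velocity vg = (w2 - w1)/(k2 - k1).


vg = (w2 - w1) / (k2 - k1)
= (4.9513e+15 - 4.4701e+15) / (6.2921e+07 - 6.0131e+07)
= 4.8120e+14 / 2.7900e+06
= 1.7247e+08 m/s

1.7247e+08


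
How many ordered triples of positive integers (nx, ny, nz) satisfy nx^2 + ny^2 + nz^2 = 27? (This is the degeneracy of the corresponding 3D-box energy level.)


Enumerate all (nx, ny, nz) with nx^2 + ny^2 + nz^2 = 27:
(1,1,5)
(1,5,1)
(3,3,3)
(5,1,1)
Total degeneracy = 4

4


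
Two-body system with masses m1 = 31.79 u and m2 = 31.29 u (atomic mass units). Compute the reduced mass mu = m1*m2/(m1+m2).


mu = m1 * m2 / (m1 + m2)
= 31.79 * 31.29 / (31.79 + 31.29)
= 994.7091 / 63.08
= 15.769 u

15.769


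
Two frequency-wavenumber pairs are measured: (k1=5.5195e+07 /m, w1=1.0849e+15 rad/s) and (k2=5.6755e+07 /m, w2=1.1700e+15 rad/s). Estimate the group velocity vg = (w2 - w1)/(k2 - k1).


vg = (w2 - w1) / (k2 - k1)
= (1.1700e+15 - 1.0849e+15) / (5.6755e+07 - 5.5195e+07)
= 8.5100e+13 / 1.5600e+06
= 5.4551e+07 m/s

5.4551e+07


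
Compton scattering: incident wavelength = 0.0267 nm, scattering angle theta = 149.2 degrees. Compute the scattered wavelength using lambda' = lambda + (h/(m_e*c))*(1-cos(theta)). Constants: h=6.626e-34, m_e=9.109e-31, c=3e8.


Compton wavelength: h/(m_e*c) = 2.4247e-12 m
d_lambda = 2.4247e-12 * (1 - cos(149.2 deg))
= 2.4247e-12 * 1.85896
= 4.5074e-12 m = 0.004507 nm
lambda' = 0.0267 + 0.004507
= 0.031207 nm

0.031207


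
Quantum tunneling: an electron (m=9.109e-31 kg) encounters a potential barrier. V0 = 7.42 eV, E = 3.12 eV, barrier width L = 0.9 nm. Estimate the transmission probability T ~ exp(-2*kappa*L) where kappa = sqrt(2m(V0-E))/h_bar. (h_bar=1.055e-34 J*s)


V0 - E = 4.3 eV = 6.8886e-19 J
kappa = sqrt(2 * m * (V0-E)) / h_bar
= sqrt(2 * 9.109e-31 * 6.8886e-19) / 1.055e-34
= 1.0619e+10 /m
2*kappa*L = 2 * 1.0619e+10 * 0.9e-9
= 19.1133
T = exp(-19.1133) = 5.002596e-09

5.002596e-09


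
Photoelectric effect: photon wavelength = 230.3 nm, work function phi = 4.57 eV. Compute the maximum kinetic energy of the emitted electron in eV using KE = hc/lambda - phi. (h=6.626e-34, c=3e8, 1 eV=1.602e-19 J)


E_photon = hc / lambda
= (6.626e-34)(3e8) / (230.3e-9)
= 8.6314e-19 J
= 5.3879 eV
KE = E_photon - phi
= 5.3879 - 4.57
= 0.8179 eV

0.8179


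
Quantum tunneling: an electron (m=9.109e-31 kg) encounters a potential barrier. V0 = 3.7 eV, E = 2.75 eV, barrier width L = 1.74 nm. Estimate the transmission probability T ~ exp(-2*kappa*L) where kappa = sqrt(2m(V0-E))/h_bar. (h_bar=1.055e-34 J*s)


V0 - E = 0.95 eV = 1.5219e-19 J
kappa = sqrt(2 * m * (V0-E)) / h_bar
= sqrt(2 * 9.109e-31 * 1.5219e-19) / 1.055e-34
= 4.9910e+09 /m
2*kappa*L = 2 * 4.9910e+09 * 1.74e-9
= 17.3688
T = exp(-17.3688) = 2.862987e-08

2.862987e-08


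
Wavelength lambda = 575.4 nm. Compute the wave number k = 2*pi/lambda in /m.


k = 2 * pi / lambda
= 6.2832 / (575.4e-9)
= 6.2832 / 5.7540e-07
= 1.0920e+07 /m

1.0920e+07


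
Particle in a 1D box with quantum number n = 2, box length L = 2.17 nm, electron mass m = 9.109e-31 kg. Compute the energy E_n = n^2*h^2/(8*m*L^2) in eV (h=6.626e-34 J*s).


E = n^2 * h^2 / (8 * m * L^2)
= 2^2 * (6.626e-34)^2 / (8 * 9.109e-31 * (2.17e-9)^2)
= 4 * 4.3904e-67 / (8 * 9.109e-31 * 4.7089e-18)
= 5.1178e-20 J
= 0.3195 eV

0.3195


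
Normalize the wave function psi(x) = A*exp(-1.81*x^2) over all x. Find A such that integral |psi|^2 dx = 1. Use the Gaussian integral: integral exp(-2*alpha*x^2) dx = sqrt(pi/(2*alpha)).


integral |psi|^2 dx = A^2 * sqrt(pi/(2*alpha)) = 1
A^2 = sqrt(2*alpha/pi)
= sqrt(2 * 1.81 / pi)
= 1.073444
A = sqrt(1.073444)
= 1.0361

1.0361


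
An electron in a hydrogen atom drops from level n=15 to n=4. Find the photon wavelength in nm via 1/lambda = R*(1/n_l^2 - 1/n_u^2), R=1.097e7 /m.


1/lambda = R * (1/n_l^2 - 1/n_u^2)
= 1.097e7 * (1/4^2 - 1/15^2)
= 1.097e7 * (0.0625 - 0.004444)
= 1.097e7 * 0.058056
= 6.3687e+05 /m
lambda = 1 / 6.3687e+05 = 1570.1805 nm

1570.1805


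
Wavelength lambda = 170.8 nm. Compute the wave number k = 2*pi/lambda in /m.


k = 2 * pi / lambda
= 6.2832 / (170.8e-9)
= 6.2832 / 1.7080e-07
= 3.6787e+07 /m

3.6787e+07


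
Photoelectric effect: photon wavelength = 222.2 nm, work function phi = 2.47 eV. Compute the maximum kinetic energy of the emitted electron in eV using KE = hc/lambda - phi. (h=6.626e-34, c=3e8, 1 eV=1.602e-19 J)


E_photon = hc / lambda
= (6.626e-34)(3e8) / (222.2e-9)
= 8.9460e-19 J
= 5.5843 eV
KE = E_photon - phi
= 5.5843 - 2.47
= 3.1143 eV

3.1143


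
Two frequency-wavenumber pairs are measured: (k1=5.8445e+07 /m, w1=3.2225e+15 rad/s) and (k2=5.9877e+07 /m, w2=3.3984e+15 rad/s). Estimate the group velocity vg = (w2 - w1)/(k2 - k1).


vg = (w2 - w1) / (k2 - k1)
= (3.3984e+15 - 3.2225e+15) / (5.9877e+07 - 5.8445e+07)
= 1.7590e+14 / 1.4320e+06
= 1.2284e+08 m/s

1.2284e+08


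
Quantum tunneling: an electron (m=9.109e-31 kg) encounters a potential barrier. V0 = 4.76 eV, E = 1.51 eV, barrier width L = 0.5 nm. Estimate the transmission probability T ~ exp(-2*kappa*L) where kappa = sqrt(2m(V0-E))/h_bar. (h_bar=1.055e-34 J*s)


V0 - E = 3.25 eV = 5.2065e-19 J
kappa = sqrt(2 * m * (V0-E)) / h_bar
= sqrt(2 * 9.109e-31 * 5.2065e-19) / 1.055e-34
= 9.2315e+09 /m
2*kappa*L = 2 * 9.2315e+09 * 0.5e-9
= 9.2315
T = exp(-9.2315) = 9.790928e-05

9.790928e-05


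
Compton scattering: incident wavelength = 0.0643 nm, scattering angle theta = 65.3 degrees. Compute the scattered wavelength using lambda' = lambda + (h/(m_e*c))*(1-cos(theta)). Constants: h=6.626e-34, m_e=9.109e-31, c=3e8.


Compton wavelength: h/(m_e*c) = 2.4247e-12 m
d_lambda = 2.4247e-12 * (1 - cos(65.3 deg))
= 2.4247e-12 * 0.582133
= 1.4115e-12 m = 0.001412 nm
lambda' = 0.0643 + 0.001412
= 0.065712 nm

0.065712


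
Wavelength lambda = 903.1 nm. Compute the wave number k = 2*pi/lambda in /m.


k = 2 * pi / lambda
= 6.2832 / (903.1e-9)
= 6.2832 / 9.0310e-07
= 6.9574e+06 /m

6.9574e+06


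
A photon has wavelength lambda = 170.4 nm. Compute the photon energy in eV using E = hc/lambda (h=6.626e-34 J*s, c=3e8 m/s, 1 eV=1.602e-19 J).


E = hc / lambda
= (6.626e-34)(3e8) / (170.4e-9)
= 1.9878e-25 / 1.7040e-07
= 1.1665e-18 J
Converting to eV: 1.1665e-18 / 1.602e-19
= 7.2818 eV

7.2818


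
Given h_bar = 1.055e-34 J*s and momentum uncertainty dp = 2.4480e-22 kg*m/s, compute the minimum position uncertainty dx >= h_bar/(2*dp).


dx = h_bar / (2 * dp)
= 1.055e-34 / (2 * 2.4480e-22)
= 1.055e-34 / 4.8960e-22
= 2.1548e-13 m

2.1548e-13


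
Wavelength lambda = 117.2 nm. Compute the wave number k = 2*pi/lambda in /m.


k = 2 * pi / lambda
= 6.2832 / (117.2e-9)
= 6.2832 / 1.1720e-07
= 5.3611e+07 /m

5.3611e+07


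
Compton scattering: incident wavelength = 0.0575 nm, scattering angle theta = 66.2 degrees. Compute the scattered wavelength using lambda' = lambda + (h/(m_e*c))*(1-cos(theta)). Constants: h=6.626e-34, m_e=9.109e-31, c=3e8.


Compton wavelength: h/(m_e*c) = 2.4247e-12 m
d_lambda = 2.4247e-12 * (1 - cos(66.2 deg))
= 2.4247e-12 * 0.596455
= 1.4462e-12 m = 0.001446 nm
lambda' = 0.0575 + 0.001446
= 0.058946 nm

0.058946


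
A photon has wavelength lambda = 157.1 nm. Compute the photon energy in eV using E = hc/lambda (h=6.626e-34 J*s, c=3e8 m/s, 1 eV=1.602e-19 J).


E = hc / lambda
= (6.626e-34)(3e8) / (157.1e-9)
= 1.9878e-25 / 1.5710e-07
= 1.2653e-18 J
Converting to eV: 1.2653e-18 / 1.602e-19
= 7.8983 eV

7.8983


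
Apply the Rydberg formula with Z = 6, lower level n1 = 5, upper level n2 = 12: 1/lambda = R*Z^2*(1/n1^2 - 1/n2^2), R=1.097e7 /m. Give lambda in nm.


1/lambda = R * Z^2 * (1/n1^2 - 1/n2^2)
= 1.097e7 * 6^2 * (1/5^2 - 1/12^2)
= 1.097e7 * 36 * (0.04 - 0.006944)
= 1.3054e+07 /m
lambda = 1 / 1.3054e+07
= 76.6031 nm

76.6031


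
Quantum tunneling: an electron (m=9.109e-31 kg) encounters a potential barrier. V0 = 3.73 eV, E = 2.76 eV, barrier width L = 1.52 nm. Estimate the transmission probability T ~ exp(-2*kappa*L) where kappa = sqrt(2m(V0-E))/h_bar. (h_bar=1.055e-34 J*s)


V0 - E = 0.97 eV = 1.5539e-19 J
kappa = sqrt(2 * m * (V0-E)) / h_bar
= sqrt(2 * 9.109e-31 * 1.5539e-19) / 1.055e-34
= 5.0433e+09 /m
2*kappa*L = 2 * 5.0433e+09 * 1.52e-9
= 15.3316
T = exp(-15.3316) = 2.195602e-07

2.195602e-07


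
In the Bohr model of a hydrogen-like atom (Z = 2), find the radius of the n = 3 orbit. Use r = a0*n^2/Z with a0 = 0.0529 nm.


r = a0 * n^2 / Z
= 0.0529 * 3^2 / 2
= 0.0529 * 9 / 2
= 0.2381 nm

0.2381


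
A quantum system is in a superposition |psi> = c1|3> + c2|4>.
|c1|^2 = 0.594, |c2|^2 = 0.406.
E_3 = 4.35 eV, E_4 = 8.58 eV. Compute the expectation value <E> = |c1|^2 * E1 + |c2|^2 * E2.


<E> = |c1|^2 * E1 + |c2|^2 * E2
= 0.594 * 4.35 + 0.406 * 8.58
= 2.5839 + 3.4835
= 6.0674 eV

6.0674


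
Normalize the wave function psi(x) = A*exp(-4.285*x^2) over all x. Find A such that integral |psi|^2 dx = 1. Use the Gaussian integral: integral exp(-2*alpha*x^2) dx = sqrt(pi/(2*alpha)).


integral |psi|^2 dx = A^2 * sqrt(pi/(2*alpha)) = 1
A^2 = sqrt(2*alpha/pi)
= sqrt(2 * 4.285 / pi)
= 1.65164
A = sqrt(1.65164)
= 1.2852

1.2852


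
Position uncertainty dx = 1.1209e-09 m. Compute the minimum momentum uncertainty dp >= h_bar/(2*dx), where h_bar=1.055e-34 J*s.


dp = h_bar / (2 * dx)
= 1.055e-34 / (2 * 1.1209e-09)
= 1.055e-34 / 2.2418e-09
= 4.7060e-26 kg*m/s

4.7060e-26


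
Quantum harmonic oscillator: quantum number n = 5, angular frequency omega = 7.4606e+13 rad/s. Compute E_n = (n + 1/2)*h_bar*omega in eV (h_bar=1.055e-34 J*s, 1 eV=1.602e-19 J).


E = (n + 1/2) * h_bar * omega
= (5 + 0.5) * 1.055e-34 * 7.4606e+13
= 5.5 * 7.8709e-21
= 4.3290e-20 J
= 0.2702 eV

0.2702


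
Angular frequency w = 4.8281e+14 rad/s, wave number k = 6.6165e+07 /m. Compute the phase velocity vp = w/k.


vp = w / k
= 4.8281e+14 / 6.6165e+07
= 7.2971e+06 m/s

7.2971e+06


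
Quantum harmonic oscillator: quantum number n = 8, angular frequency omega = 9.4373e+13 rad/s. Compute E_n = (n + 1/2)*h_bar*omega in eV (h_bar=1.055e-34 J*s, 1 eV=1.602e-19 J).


E = (n + 1/2) * h_bar * omega
= (8 + 0.5) * 1.055e-34 * 9.4373e+13
= 8.5 * 9.9564e-21
= 8.4629e-20 J
= 0.5283 eV

0.5283


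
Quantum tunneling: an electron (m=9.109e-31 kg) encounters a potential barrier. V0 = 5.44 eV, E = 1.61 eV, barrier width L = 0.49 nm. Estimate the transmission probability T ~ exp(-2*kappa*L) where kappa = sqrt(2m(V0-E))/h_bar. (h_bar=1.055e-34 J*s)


V0 - E = 3.83 eV = 6.1357e-19 J
kappa = sqrt(2 * m * (V0-E)) / h_bar
= sqrt(2 * 9.109e-31 * 6.1357e-19) / 1.055e-34
= 1.0021e+10 /m
2*kappa*L = 2 * 1.0021e+10 * 0.49e-9
= 9.821
T = exp(-9.821) = 5.430061e-05

5.430061e-05


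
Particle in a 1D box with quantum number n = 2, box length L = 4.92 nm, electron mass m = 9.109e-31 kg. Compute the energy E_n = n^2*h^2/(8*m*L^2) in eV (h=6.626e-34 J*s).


E = n^2 * h^2 / (8 * m * L^2)
= 2^2 * (6.626e-34)^2 / (8 * 9.109e-31 * (4.92e-9)^2)
= 4 * 4.3904e-67 / (8 * 9.109e-31 * 2.4206e-17)
= 9.9557e-21 J
= 0.0621 eV

0.0621


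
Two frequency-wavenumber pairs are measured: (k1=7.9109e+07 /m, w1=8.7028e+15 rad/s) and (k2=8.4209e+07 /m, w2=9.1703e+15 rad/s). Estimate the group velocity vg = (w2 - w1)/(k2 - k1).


vg = (w2 - w1) / (k2 - k1)
= (9.1703e+15 - 8.7028e+15) / (8.4209e+07 - 7.9109e+07)
= 4.6750e+14 / 5.1000e+06
= 9.1667e+07 m/s

9.1667e+07


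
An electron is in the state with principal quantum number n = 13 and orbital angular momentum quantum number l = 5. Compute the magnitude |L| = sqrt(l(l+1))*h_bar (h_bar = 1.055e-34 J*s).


L = sqrt(l*(l+1)) * h_bar
= sqrt(5 * 6) * 1.055e-34
= sqrt(30) * 1.055e-34
= 5.4772 * 1.055e-34
= 5.7785e-34 J*s

5.7785e-34


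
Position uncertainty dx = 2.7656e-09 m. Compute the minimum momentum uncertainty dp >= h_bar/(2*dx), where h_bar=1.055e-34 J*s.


dp = h_bar / (2 * dx)
= 1.055e-34 / (2 * 2.7656e-09)
= 1.055e-34 / 5.5312e-09
= 1.9074e-26 kg*m/s

1.9074e-26


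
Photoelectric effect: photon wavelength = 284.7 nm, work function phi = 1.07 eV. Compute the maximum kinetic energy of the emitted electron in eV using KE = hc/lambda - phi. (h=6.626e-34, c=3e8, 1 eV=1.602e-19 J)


E_photon = hc / lambda
= (6.626e-34)(3e8) / (284.7e-9)
= 6.9821e-19 J
= 4.3584 eV
KE = E_photon - phi
= 4.3584 - 1.07
= 3.2884 eV

3.2884


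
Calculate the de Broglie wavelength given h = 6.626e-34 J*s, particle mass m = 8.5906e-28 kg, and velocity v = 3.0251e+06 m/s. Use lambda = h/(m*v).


lambda = h / (m * v)
= 6.626e-34 / (8.5906e-28 * 3.0251e+06)
= 6.626e-34 / 2.5987e-21
= 2.5497e-13 m

2.5497e-13


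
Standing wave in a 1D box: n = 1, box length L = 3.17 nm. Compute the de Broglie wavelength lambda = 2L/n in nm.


lambda = 2L / n
= 2 * 3.17 / 1
= 6.34 / 1
= 6.34 nm

6.34


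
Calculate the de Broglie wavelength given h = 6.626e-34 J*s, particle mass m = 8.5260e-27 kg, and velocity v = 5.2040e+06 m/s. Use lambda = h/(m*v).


lambda = h / (m * v)
= 6.626e-34 / (8.5260e-27 * 5.2040e+06)
= 6.626e-34 / 4.4369e-20
= 1.4934e-14 m

1.4934e-14
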